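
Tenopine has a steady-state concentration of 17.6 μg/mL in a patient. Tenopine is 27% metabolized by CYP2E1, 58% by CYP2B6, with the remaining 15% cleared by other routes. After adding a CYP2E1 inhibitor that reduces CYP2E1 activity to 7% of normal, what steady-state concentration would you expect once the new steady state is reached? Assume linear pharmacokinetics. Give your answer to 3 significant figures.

23.5 μg/mL

The CYP2E1 pathway (27% of clearance) is reduced to 0.07× activity: 0.27 × 0.07 = 0.0189.
CYP2B6 (58%) and the residual 15% are unaffected.
CL_new/CL_old = 0.0189 + 0.58 + 0.15 = 0.7489.
Steady-state concentration ∝ 1/CL, so new value = 17.6 / 0.7489 = 23.5 μg/mL.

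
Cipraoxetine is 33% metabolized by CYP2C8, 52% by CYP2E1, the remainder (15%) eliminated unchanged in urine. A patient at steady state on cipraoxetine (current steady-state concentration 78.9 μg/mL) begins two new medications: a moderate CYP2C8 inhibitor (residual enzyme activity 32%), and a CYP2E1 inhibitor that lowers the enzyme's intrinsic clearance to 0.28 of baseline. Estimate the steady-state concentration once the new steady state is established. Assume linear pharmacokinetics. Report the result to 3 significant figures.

CYP2C8: 0.33 × 0.32 = 0.1056
CYP2E1: 0.52 × 0.28 = 0.1456
Other: 0.15 (unchanged)
New clearance relative to baseline: 0.1056 + 0.1456 + 0.15 = 0.4012.
Steady-state concentration ∝ 1/CL: new value = 78.9 / 0.4012 = 197 μg/mL.

197 μg/mL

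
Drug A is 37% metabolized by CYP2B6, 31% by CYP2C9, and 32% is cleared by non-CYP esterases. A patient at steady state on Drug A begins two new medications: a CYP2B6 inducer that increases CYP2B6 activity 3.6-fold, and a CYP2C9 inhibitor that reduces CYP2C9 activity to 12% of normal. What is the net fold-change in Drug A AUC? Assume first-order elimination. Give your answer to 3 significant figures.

0.592

The CYP2B6 pathway (37% of clearance) increases to 3.6× activity: 0.37 × 3.6 = 1.332.
The CYP2C9 pathway (31% of clearance) drops to 0.12× activity: 0.31 × 0.12 = 0.0372.
Non-CYP routes (32%) are unchanged.
New clearance relative to baseline: 1.332 + 0.0372 + 0.32 = 1.6892.
Net AUC ratio = 1 / 1.6892 = 0.592.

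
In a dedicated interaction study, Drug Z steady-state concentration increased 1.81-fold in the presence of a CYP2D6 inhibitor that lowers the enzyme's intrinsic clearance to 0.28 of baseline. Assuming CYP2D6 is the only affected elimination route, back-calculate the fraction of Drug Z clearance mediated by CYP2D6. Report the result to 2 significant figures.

0.62

CL'/CL = 1 / 1.81 = 0.5525
0.28·fm + (1 − fm) = 0.5525
fm = (0.5525 − 1) / (0.28 − 1) = 0.62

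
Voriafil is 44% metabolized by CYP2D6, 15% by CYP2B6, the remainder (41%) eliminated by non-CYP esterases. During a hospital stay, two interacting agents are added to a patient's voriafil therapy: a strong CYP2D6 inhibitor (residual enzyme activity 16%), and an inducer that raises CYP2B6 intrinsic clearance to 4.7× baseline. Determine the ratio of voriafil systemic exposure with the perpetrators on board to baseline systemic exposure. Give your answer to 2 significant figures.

The CYP2D6 pathway (44% of clearance) is reduced to 0.16× activity: 0.44 × 0.16 = 0.0704.
The CYP2B6 pathway (15% of clearance) rises to 4.7× activity: 0.15 × 4.7 = 0.705.
The remaining 41% of clearance is unaffected.
CL_new/CL_old = 0.0704 + 0.705 + 0.41 = 1.1854.
Because systemic exposure varies inversely with clearance, the combined effect is 1 / 1.1854 = 0.84.

0.84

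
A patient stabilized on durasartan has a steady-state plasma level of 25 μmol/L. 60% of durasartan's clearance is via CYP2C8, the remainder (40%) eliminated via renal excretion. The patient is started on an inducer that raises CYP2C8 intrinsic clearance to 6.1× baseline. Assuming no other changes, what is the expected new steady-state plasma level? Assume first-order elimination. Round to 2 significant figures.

6.2 μmol/L

CYP2C8: 0.6 × 6.1 = 3.66
Other: 0.4 (unchanged)
New clearance relative to baseline: 3.66 + 0.4 = 4.06.
New steady-state plasma level = baseline ÷ relative clearance = 25 / 4.06 = 6.2 μmol/L.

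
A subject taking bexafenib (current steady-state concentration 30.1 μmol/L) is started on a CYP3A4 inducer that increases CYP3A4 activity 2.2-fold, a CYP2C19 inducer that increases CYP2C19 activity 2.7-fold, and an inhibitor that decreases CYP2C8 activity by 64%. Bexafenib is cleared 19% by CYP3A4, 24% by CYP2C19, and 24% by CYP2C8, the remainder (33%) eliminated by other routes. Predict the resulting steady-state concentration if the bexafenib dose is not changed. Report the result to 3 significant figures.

20.3 μmol/L

The CYP3A4 pathway (19% of clearance) rises to 2.2× activity: 0.19 × 2.2 = 0.418.
The CYP2C19 pathway (24% of clearance) is boosted to 2.7× activity: 0.24 × 2.7 = 0.648.
The CYP2C8 pathway (24% of clearance) falls to 0.36× activity: 0.24 × 0.36 = 0.0864.
The remaining 33% of clearance is unaffected.
New clearance relative to baseline: 0.418 + 0.648 + 0.0864 + 0.33 = 1.4824.
Steady-state concentration ∝ 1/CL: new value = 30.1 / 1.4824 = 20.3 μmol/L.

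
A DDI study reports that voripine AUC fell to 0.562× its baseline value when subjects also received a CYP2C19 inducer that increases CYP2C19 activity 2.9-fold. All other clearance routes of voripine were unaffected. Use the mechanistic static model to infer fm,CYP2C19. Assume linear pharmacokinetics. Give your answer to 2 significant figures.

Let fm be the CYP2C19 fraction. New clearance relative to baseline = fm × 2.9 + (1 − fm).
AUC ratio = 1 / (new CL fraction), so new CL fraction = 1 / 0.562 = 1.779.
fm × 2.9 + 1 − fm = 1.779  ⇒  fm × (2.9 − 1) = 0.7794  ⇒  fm = 0.41.

0.41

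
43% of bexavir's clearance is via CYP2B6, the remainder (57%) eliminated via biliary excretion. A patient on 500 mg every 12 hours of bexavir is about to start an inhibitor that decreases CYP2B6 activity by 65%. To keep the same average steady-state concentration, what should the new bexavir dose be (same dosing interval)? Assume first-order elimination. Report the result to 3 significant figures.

360 mg

The CYP2B6 pathway (43% of clearance) is reduced to 0.35× activity: 0.43 × 0.35 = 0.1505.
The remaining 57% of clearance is unaffected.
CL_new/CL_old = 0.1505 + 0.57 = 0.7205.
To maintain the same steady-state level, dose must scale with clearance: new dose = 500 × 0.7205 = 360 mg.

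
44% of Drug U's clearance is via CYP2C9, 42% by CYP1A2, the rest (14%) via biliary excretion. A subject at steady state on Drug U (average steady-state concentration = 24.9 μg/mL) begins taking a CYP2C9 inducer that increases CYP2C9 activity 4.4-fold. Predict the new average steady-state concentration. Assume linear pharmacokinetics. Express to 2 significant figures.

10 μg/mL

The CYP2C9 pathway (44% of clearance) increases to 4.4× activity: 0.44 × 4.4 = 1.936.
CYP1A2 (42%) and the residual 14% are unaffected.
CL_new/CL_old = 1.936 + 0.42 + 0.14 = 2.496.
New average steady-state concentration = baseline ÷ relative clearance = 24.9 / 2.496 = 10 μg/mL.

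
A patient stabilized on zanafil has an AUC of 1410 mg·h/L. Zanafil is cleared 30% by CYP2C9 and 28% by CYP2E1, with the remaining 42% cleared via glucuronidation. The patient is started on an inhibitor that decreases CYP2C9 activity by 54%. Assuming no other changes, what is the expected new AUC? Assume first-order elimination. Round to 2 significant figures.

The CYP2C9 pathway (30% of clearance) is reduced to 0.46× activity: 0.3 × 0.46 = 0.138.
CYP2E1 (28%) and the residual 42% are unaffected.
Relative clearance = 0.138 + 0.28 + 0.42 = 0.838.
New AUC = baseline ÷ relative clearance = 1410 / 0.838 = 1.7 × 10³ mg·h/L.

1.7 × 10³ mg·h/L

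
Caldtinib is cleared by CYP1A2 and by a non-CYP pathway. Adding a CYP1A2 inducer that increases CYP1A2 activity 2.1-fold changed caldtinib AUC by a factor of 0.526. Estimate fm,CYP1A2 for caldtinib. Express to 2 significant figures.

0.82

CL'/CL = 1 / 0.526 = 1.901
2.1·fm + (1 − fm) = 1.901
fm = (1.901 − 1) / (2.1 − 1) = 0.82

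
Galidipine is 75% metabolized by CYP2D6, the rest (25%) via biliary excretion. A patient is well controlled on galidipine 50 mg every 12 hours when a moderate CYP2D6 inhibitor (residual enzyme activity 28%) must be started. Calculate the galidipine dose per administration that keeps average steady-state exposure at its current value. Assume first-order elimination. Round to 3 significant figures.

The CYP2D6 pathway (75% of clearance) falls to 0.28× activity: 0.75 × 0.28 = 0.21.
The remaining 25% of clearance is unaffected.
Relative clearance = 0.21 + 0.25 = 0.46.
Css,avg = (dose rate)/CL, so holding Css fixed requires dose ∝ CL: 50 × 0.46 = 23.0 mg.

23.0 mg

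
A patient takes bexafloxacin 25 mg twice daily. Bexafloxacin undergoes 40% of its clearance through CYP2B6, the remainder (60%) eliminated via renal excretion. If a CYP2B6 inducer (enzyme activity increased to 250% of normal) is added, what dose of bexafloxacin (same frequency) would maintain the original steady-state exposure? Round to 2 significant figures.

The CYP2B6 pathway (40% of clearance) rises to 2.5× activity: 0.4 × 2.5 = 1.
Non-CYP routes (60%) are unchanged.
CL_new/CL_old = 1 + 0.6 = 1.6.
Css,avg = (dose rate)/CL, so holding Css fixed requires dose ∝ CL: 25 × 1.6 = 40 mg.

40 mg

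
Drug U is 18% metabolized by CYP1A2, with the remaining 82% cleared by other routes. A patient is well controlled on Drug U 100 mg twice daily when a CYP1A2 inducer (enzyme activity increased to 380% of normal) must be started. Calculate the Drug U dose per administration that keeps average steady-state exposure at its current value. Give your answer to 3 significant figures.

150 mg

The CYP1A2 pathway (18% of clearance) rises to 3.8× activity: 0.18 × 3.8 = 0.684.
Non-CYP routes (82%) are unchanged.
CL_new/CL_old = 0.684 + 0.82 = 1.504.
Exposure is unchanged when dose changes in proportion to clearance. New dose = 100 mg × 1.504 = 150 mg.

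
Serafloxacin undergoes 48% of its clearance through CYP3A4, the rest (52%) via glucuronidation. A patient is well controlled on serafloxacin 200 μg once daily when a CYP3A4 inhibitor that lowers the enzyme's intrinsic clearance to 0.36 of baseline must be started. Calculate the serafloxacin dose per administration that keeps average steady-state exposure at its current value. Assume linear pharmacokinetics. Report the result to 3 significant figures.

139 μg

The CYP3A4 pathway (48% of clearance) is reduced to 0.36× activity: 0.48 × 0.36 = 0.1728.
Non-CYP routes (52%) are unchanged.
CL_new/CL_old = 0.1728 + 0.52 = 0.6928.
Exposure is unchanged when dose changes in proportion to clearance. New dose = 200 μg × 0.6928 = 139 μg.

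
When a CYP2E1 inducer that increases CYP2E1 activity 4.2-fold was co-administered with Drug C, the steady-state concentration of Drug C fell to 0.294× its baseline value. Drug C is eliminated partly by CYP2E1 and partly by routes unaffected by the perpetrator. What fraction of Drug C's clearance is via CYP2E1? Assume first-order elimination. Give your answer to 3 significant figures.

CL'/CL = 1 / 0.294 = 3.401
4.2·fm + (1 − fm) = 3.401
fm = (3.401 − 1) / (4.2 − 1) = 0.750

0.750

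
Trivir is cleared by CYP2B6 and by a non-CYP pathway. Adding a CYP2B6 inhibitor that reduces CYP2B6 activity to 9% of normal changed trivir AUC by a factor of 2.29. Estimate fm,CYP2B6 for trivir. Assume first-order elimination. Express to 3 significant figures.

0.619

Call the CYP2B6 fraction fm. After the interaction, CL_new/CL_old = fm × 0.09 + (1 − fm).
AUC ratio = 1 / (new CL fraction), so new CL fraction = 1 / 2.29 = 0.4367.
fm × 0.09 + 1 − fm = 0.4367  ⇒  fm × (0.09 − 1) = −0.5633  ⇒  fm = 0.619.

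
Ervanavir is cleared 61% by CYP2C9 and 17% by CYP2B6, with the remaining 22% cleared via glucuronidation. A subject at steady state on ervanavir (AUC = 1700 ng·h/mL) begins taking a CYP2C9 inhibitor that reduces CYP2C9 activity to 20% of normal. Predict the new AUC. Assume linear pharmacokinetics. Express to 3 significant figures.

3.32 × 10³ ng·h/mL

The CYP2C9 pathway (61% of clearance) falls to 0.2× activity: 0.61 × 0.2 = 0.122.
CYP2B6 (17%) and the residual 22% are unaffected.
CL_new/CL_old = 0.122 + 0.17 + 0.22 = 0.512.
New AUC = baseline ÷ relative clearance = 1700 / 0.512 = 3.32 × 10³ ng·h/mL.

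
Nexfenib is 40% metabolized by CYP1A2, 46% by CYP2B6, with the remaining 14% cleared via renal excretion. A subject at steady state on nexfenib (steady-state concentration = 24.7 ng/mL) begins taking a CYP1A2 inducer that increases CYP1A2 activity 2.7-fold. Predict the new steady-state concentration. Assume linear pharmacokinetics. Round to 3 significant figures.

14.7 ng/mL

The CYP1A2 pathway (40% of clearance) increases to 2.7× activity: 0.4 × 2.7 = 1.08.
CYP2B6 (46%) and the residual 14% are unaffected.
New clearance relative to baseline: 1.08 + 0.46 + 0.14 = 1.68.
With dosing unchanged, steady-state concentration scales as 1/CL: 24.7 / 1.68 = 14.7 ng/mL.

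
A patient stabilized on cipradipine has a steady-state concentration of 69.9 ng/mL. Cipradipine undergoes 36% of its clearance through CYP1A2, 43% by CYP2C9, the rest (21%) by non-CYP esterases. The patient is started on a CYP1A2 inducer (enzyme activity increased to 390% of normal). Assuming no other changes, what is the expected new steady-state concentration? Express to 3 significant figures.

34.2 ng/mL

The CYP1A2 pathway (36% of clearance) rises to 3.9× activity: 0.36 × 3.9 = 1.404.
CYP2C9 (43%) and the residual 21% are unaffected.
CL_new/CL_old = 1.404 + 0.43 + 0.21 = 2.044.
New steady-state concentration = baseline ÷ relative clearance = 69.9 / 2.044 = 34.2 ng/mL.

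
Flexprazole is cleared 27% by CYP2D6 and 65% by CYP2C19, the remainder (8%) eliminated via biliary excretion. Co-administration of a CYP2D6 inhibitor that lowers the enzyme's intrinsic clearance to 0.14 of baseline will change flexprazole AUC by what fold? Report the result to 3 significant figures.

The CYP2D6 pathway (27% of clearance) is reduced to 0.14× activity: 0.27 × 0.14 = 0.0378.
CYP2C19 (65%) and the residual 8% are unaffected.
New clearance relative to baseline: 0.0378 + 0.65 + 0.08 = 0.7678.
AUC is inversely proportional to clearance, so the fold-change is 1 / 0.7678 = 1.30.

1.30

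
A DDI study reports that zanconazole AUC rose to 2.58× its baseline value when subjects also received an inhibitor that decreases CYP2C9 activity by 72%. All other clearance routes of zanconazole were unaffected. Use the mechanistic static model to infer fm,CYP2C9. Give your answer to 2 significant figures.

Let x = fm,CYP2C9. Because AUC ∝ 1/CL, relative clearance fell to 1/2.58 = 0.3876.
Only the CYP2C9 route changed, so 0.3876 = x·0.28 + (1 − x), giving x = 0.85.

0.85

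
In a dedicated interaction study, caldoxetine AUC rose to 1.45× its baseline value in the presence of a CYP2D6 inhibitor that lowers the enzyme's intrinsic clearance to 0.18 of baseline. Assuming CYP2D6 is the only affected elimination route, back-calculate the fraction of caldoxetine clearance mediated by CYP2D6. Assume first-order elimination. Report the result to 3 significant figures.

0.378

Call the CYP2D6 fraction fm. After the interaction, CL_new/CL_old = fm × 0.18 + (1 − fm).
AUC ratio = 1 / (new CL fraction), so new CL fraction = 1 / 1.45 = 0.6897.
fm × 0.18 + 1 − fm = 0.6897  ⇒  fm × (0.18 − 1) = −0.3103  ⇒  fm = 0.378.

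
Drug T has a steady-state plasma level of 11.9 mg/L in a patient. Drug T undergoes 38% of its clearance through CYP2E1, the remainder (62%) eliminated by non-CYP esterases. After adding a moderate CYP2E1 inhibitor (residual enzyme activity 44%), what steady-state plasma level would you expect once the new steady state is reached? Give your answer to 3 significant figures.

CYP2E1: 0.38 × 0.44 = 0.1672
Other: 0.62 (unchanged)
New clearance relative to baseline: 0.1672 + 0.62 = 0.7872.
Steady-state plasma level ∝ 1/CL, so new value = 11.9 / 0.7872 = 15.1 mg/L.

15.1 mg/L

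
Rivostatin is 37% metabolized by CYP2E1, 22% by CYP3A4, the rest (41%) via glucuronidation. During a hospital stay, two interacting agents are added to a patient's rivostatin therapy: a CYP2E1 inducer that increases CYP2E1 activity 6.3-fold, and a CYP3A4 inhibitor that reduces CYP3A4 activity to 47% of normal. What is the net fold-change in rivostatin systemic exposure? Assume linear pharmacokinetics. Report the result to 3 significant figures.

0.352

CYP2E1: 0.37 × 6.3 = 2.331
CYP3A4: 0.22 × 0.47 = 0.1034
Other: 0.41 (unchanged)
CL_new/CL_old = 2.331 + 0.1034 + 0.41 = 2.8444.
Systemic exposure ∝ 1/CL: fold-change = 1 / 2.8444 = 0.352.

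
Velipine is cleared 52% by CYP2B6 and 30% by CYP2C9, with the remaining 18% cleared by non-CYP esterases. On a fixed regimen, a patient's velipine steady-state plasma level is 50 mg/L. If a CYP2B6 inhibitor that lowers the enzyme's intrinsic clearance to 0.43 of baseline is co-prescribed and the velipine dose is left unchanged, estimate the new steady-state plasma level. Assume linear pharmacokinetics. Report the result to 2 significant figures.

The CYP2B6 pathway (52% of clearance) falls to 0.43× activity: 0.52 × 0.43 = 0.2236.
CYP2C9 (30%) and the residual 18% are unaffected.
CL_new/CL_old = 0.2236 + 0.3 + 0.18 = 0.7036.
Steady-state plasma level ∝ 1/CL, so new value = 50 / 0.7036 = 71 mg/L.

71 mg/L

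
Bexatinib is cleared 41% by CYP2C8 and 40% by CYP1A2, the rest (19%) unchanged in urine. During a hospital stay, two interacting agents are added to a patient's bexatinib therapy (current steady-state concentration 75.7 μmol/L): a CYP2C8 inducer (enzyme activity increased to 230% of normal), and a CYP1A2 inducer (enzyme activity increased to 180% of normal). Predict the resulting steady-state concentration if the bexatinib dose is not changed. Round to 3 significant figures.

CYP2C8: 0.41 × 2.3 = 0.943
CYP1A2: 0.4 × 1.8 = 0.72
Other: 0.19 (unchanged)
CL_new/CL_old = 0.943 + 0.72 + 0.19 = 1.853.
New steady-state concentration = 75.7 / 1.853 = 40.9 μmol/L (concentration scales inversely with clearance).

40.9 μmol/L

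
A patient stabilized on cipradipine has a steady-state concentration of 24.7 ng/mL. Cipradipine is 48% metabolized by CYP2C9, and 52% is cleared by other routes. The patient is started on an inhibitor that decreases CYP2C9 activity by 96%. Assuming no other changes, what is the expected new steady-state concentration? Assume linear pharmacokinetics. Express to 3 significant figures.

The CYP2C9 pathway (48% of clearance) falls to 0.04× activity: 0.48 × 0.04 = 0.0192.
The remaining 52% of clearance is unaffected.
Relative clearance = 0.0192 + 0.52 = 0.5392.
With dosing unchanged, steady-state concentration scales as 1/CL: 24.7 / 0.5392 = 45.8 ng/mL.

45.8 ng/mL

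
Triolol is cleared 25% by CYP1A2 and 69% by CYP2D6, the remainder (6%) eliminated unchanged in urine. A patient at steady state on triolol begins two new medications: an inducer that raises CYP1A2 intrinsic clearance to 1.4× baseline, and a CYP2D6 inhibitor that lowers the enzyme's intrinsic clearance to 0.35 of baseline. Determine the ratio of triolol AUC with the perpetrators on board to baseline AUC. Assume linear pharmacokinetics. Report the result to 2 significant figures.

CYP1A2: 0.25 × 1.4 = 0.35
CYP2D6: 0.69 × 0.35 = 0.2415
Other: 0.06 (unchanged)
CL_new/CL_old = 0.35 + 0.2415 + 0.06 = 0.6515.
Net AUC ratio = 1 / 0.6515 = 1.5.

1.5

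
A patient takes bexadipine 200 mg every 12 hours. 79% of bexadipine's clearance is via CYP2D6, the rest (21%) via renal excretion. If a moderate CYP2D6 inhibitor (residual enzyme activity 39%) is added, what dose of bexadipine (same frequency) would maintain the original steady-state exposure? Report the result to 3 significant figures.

104 mg

The CYP2D6 pathway (79% of clearance) drops to 0.39× activity: 0.79 × 0.39 = 0.3081.
Non-CYP routes (21%) are unchanged.
CL_new/CL_old = 0.3081 + 0.21 = 0.5181.
Exposure is unchanged when dose changes in proportion to clearance. New dose = 200 mg × 0.5181 = 104 mg.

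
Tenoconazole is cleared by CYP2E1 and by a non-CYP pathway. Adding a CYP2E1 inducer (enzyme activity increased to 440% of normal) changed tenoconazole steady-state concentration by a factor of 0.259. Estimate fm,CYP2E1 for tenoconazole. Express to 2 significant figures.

CL'/CL = 1 / 0.259 = 3.861
4.4·fm + (1 − fm) = 3.861
fm = (3.861 − 1) / (4.4 − 1) = 0.84

0.84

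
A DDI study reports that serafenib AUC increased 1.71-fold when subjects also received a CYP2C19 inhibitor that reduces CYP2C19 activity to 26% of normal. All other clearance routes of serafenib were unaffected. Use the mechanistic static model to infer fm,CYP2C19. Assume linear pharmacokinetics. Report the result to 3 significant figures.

0.561

Write x for the fraction cleared via CYP2C19. The observed AUC change means clearance fell to 1/1.71 = 0.5848 of baseline.
Setting x·0.26 + (1 − x) = 0.5848 and solving: x = (0.5848 − 1)/(0.26 − 1) = 0.561.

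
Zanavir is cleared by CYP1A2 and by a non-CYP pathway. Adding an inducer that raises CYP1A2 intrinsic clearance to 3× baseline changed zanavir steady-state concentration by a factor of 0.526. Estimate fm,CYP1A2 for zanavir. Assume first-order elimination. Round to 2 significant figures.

0.45

Call the CYP1A2 fraction fm. After the interaction, CL_new/CL_old = fm × 3 + (1 − fm).
Steady-state concentration ratio = 1 / (new CL fraction), so new CL fraction = 1 / 0.526 = 1.901.
fm × 3 + 1 − fm = 1.901  ⇒  fm × (3 − 1) = 0.9011  ⇒  fm = 0.45.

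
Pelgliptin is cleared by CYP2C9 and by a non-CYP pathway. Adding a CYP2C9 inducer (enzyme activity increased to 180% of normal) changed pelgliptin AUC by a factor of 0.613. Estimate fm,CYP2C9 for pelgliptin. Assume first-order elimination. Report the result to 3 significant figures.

0.789

CL'/CL = 1 / 0.613 = 1.631
1.8·fm + (1 − fm) = 1.631
fm = (1.631 − 1) / (1.8 − 1) = 0.789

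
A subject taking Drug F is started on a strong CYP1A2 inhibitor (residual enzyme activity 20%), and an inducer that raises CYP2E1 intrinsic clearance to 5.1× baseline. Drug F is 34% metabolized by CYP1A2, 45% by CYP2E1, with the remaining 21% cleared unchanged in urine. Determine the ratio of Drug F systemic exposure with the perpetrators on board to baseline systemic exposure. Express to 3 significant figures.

The CYP1A2 pathway (34% of clearance) falls to 0.2× activity: 0.34 × 0.2 = 0.068.
The CYP2E1 pathway (45% of clearance) is boosted to 5.1× activity: 0.45 × 5.1 = 2.295.
Non-CYP routes (21%) are unchanged.
New clearance relative to baseline: 0.068 + 2.295 + 0.21 = 2.573.
Net systemic exposure ratio = 1 / 2.573 = 0.389.

0.389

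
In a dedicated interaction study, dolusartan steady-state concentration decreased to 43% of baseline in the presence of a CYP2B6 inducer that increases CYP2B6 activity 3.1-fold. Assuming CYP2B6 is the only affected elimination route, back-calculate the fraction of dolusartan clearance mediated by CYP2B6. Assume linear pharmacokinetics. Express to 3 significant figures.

CL'/CL = 1 / 0.430 = 2.326
3.1·fm + (1 − fm) = 2.326
fm = (2.326 − 1) / (3.1 − 1) = 0.631

0.631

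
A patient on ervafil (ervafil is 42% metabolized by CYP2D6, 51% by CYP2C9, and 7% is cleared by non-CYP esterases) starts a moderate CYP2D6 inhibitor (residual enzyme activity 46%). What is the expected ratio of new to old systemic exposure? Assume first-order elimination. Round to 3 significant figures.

1.29

CYP2D6: 0.42 × 0.46 = 0.1932
CYP2C9: 0.51 (unchanged)
Other: 0.07 (unchanged)
Relative clearance = 0.1932 + 0.51 + 0.07 = 0.7732.
Systemic exposure is inversely proportional to clearance, so the fold-change is 1 / 0.7732 = 1.29.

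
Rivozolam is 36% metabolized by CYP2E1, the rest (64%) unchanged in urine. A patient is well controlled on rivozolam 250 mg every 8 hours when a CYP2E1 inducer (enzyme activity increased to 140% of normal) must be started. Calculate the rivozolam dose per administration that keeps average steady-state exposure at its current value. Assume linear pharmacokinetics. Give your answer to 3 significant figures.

286 mg

CYP2E1: 0.36 × 1.4 = 0.504
Other: 0.64 (unchanged)
Relative clearance = 0.504 + 0.64 = 1.144.
Exposure is unchanged when dose changes in proportion to clearance. New dose = 250 mg × 1.144 = 286 mg.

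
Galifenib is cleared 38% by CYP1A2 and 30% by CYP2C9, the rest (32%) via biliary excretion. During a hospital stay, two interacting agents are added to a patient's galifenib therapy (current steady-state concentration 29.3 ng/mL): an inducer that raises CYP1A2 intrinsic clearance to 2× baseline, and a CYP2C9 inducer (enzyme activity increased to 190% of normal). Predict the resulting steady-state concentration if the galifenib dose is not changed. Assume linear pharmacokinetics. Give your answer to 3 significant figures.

17.8 ng/mL

CYP1A2: 0.38 × 2 = 0.76
CYP2C9: 0.3 × 1.9 = 0.57
Other: 0.32 (unchanged)
New clearance relative to baseline: 0.76 + 0.57 + 0.32 = 1.65.
Steady-state concentration ∝ 1/CL: new value = 29.3 / 1.65 = 17.8 ng/mL.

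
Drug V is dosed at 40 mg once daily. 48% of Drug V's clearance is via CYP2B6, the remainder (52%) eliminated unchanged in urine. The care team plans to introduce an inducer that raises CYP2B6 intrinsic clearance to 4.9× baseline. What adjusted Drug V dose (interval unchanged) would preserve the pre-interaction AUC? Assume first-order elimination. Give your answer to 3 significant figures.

The CYP2B6 pathway (48% of clearance) increases to 4.9× activity: 0.48 × 4.9 = 2.352.
The remaining 52% of clearance is unaffected.
New clearance relative to baseline: 2.352 + 0.52 = 2.872.
To maintain the same steady-state level, dose must scale with clearance: new dose = 40 × 2.872 = 115 mg.

115 mg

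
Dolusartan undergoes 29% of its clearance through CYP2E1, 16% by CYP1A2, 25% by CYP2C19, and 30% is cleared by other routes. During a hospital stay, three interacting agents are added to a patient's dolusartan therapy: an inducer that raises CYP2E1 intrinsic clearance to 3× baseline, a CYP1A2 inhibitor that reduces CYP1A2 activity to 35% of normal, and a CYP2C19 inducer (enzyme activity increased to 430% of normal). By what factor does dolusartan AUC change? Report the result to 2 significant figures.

0.43

The CYP2E1 pathway (29% of clearance) rises to 3× activity: 0.29 × 3 = 0.87.
The CYP1A2 pathway (16% of clearance) falls to 0.35× activity: 0.16 × 0.35 = 0.056.
The CYP2C19 pathway (25% of clearance) is boosted to 4.3× activity: 0.25 × 4.3 = 1.075.
Non-CYP routes (30%) are unchanged.
New clearance relative to baseline: 0.87 + 0.056 + 1.075 + 0.3 = 2.301.
AUC ∝ 1/CL: fold-change = 1 / 2.301 = 0.43.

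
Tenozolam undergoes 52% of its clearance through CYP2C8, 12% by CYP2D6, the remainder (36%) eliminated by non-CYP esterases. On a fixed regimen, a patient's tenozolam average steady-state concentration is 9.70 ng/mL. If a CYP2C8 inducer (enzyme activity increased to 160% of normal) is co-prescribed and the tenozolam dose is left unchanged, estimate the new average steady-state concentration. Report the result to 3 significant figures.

The CYP2C8 pathway (52% of clearance) rises to 1.6× activity: 0.52 × 1.6 = 0.832.
CYP2D6 (12%) and the residual 36% are unaffected.
Relative clearance = 0.832 + 0.12 + 0.36 = 1.312.
Average steady-state concentration ∝ 1/CL, so new value = 9.70 / 1.312 = 7.39 ng/mL.

7.39 ng/mL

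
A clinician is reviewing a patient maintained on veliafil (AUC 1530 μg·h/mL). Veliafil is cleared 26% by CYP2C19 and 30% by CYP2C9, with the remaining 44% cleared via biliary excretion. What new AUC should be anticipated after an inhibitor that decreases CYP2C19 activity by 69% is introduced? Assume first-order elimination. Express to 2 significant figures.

1.9 × 10³ μg·h/mL

CYP2C19: 0.26 × 0.31 = 0.0806
CYP2C9: 0.3 (unchanged)
Other: 0.44 (unchanged)
CL_new/CL_old = 0.0806 + 0.3 + 0.44 = 0.8206.
AUC ∝ 1/CL, so new value = 1530 / 0.8206 = 1.9 × 10³ μg·h/mL.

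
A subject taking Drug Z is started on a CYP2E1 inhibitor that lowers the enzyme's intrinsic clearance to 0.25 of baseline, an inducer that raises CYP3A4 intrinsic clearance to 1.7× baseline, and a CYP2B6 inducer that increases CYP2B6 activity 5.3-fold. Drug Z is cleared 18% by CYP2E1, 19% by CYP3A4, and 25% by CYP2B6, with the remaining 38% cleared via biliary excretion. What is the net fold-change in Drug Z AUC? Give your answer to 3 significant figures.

The CYP2E1 pathway (18% of clearance) drops to 0.25× activity: 0.18 × 0.25 = 0.045.
The CYP3A4 pathway (19% of clearance) is boosted to 1.7× activity: 0.19 × 1.7 = 0.323.
The CYP2B6 pathway (25% of clearance) is boosted to 5.3× activity: 0.25 × 5.3 = 1.325.
The remaining 38% of clearance is unaffected.
Relative clearance = 0.045 + 0.323 + 1.325 + 0.38 = 2.073.
AUC ∝ 1/CL: fold-change = 1 / 2.073 = 0.482.

0.482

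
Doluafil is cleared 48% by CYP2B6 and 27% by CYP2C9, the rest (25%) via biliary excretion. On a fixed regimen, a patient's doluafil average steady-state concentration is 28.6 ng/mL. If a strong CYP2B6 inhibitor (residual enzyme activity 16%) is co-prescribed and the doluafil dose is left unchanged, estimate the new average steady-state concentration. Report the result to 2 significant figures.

The CYP2B6 pathway (48% of clearance) falls to 0.16× activity: 0.48 × 0.16 = 0.0768.
CYP2C9 (27%) and the residual 25% are unaffected.
Relative clearance = 0.0768 + 0.27 + 0.25 = 0.5968.
New average steady-state concentration = baseline ÷ relative clearance = 28.6 / 0.5968 = 48 ng/mL.

48 ng/mL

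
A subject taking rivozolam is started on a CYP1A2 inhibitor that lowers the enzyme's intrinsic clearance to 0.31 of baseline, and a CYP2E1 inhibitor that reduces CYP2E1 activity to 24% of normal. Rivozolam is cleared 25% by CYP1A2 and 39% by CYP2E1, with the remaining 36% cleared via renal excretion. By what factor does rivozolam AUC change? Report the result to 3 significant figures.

1.88

CYP1A2: 0.25 × 0.31 = 0.0775
CYP2E1: 0.39 × 0.24 = 0.0936
Other: 0.36 (unchanged)
New clearance relative to baseline: 0.0775 + 0.0936 + 0.36 = 0.5311.
Net AUC ratio = 1 / 0.5311 = 1.88.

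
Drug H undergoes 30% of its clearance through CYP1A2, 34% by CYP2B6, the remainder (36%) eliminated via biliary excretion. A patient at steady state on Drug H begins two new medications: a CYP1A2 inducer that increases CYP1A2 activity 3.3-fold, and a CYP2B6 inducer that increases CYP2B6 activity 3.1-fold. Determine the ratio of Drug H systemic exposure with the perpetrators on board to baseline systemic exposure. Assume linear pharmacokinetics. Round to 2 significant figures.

0.42

The CYP1A2 pathway (30% of clearance) is boosted to 3.3× activity: 0.3 × 3.3 = 0.99.
The CYP2B6 pathway (34% of clearance) rises to 3.1× activity: 0.34 × 3.1 = 1.054.
The remaining 36% of clearance is unaffected.
CL_new/CL_old = 0.99 + 1.054 + 0.36 = 2.404.
Net systemic exposure ratio = 1 / 2.404 = 0.42.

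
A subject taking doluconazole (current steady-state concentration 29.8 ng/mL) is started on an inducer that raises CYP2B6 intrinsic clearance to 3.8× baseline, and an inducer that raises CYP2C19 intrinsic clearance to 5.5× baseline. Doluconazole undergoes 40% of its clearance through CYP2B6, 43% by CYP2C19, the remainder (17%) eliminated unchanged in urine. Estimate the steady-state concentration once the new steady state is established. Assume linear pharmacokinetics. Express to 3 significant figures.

7.35 ng/mL

The CYP2B6 pathway (40% of clearance) rises to 3.8× activity: 0.4 × 3.8 = 1.52.
The CYP2C19 pathway (43% of clearance) increases to 5.5× activity: 0.43 × 5.5 = 2.365.
Non-CYP routes (17%) are unchanged.
CL_new/CL_old = 1.52 + 2.365 + 0.17 = 4.055.
New steady-state concentration = 29.8 / 4.055 = 7.35 ng/mL (concentration scales inversely with clearance).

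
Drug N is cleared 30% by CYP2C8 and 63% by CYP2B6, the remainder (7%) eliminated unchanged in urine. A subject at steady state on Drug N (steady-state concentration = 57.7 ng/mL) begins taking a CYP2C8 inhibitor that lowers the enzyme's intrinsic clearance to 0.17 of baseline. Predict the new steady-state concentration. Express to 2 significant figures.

77 ng/mL

The CYP2C8 pathway (30% of clearance) is reduced to 0.17× activity: 0.3 × 0.17 = 0.051.
CYP2B6 (63%) and the residual 7% are unaffected.
Relative clearance = 0.051 + 0.63 + 0.07 = 0.751.
With dosing unchanged, steady-state concentration scales as 1/CL: 57.7 / 0.751 = 77 ng/mL.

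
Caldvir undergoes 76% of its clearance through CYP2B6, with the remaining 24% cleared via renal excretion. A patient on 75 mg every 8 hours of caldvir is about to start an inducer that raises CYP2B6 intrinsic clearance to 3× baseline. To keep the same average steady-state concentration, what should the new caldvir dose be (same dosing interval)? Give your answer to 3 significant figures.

CYP2B6: 0.76 × 3 = 2.28
Other: 0.24 (unchanged)
Relative clearance = 2.28 + 0.24 = 2.52.
Exposure is unchanged when dose changes in proportion to clearance. New dose = 75 mg × 2.52 = 189 mg.

189 mg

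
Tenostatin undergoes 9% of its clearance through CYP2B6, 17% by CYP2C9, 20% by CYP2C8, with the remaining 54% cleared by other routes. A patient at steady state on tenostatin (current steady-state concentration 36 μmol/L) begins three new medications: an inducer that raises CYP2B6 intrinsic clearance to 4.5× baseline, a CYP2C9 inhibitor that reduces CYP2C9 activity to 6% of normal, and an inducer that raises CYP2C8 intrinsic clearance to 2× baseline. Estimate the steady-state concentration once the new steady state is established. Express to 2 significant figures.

27 μmol/L

The CYP2B6 pathway (9% of clearance) rises to 4.5× activity: 0.09 × 4.5 = 0.405.
The CYP2C9 pathway (17% of clearance) drops to 0.06× activity: 0.17 × 0.06 = 0.0102.
The CYP2C8 pathway (20% of clearance) increases to 2× activity: 0.2 × 2 = 0.4.
Non-CYP routes (54%) are unchanged.
New clearance relative to baseline: 0.405 + 0.0102 + 0.4 + 0.54 = 1.3552.
Steady-state concentration ∝ 1/CL: new value = 36 / 1.3552 = 27 μmol/L.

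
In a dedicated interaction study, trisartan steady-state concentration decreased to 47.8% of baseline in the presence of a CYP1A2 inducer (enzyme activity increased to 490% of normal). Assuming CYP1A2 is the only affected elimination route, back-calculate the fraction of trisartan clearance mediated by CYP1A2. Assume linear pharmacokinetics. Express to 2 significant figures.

Write x for the fraction cleared via CYP1A2. The observed steady-state concentration change means clearance rose to 1/0.478 = 2.092 of baseline.
Setting x·4.9 + (1 − x) = 2.092 and solving: x = (2.092 − 1)/(4.9 − 1) = 0.28.

0.28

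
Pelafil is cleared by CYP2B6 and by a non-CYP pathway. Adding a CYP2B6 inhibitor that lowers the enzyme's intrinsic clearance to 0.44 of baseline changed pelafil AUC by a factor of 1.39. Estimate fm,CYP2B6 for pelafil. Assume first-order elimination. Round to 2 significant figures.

CL'/CL = 1 / 1.39 = 0.7194
0.44·fm + (1 − fm) = 0.7194
fm = (0.7194 − 1) / (0.44 − 1) = 0.50

0.50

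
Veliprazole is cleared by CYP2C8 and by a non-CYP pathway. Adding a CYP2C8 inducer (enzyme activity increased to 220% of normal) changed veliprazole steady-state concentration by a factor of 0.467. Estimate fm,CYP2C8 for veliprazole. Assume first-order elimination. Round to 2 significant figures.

Let x = fm,CYP2C8. Because steady-state concentration ∝ 1/CL, relative clearance rose to 1/0.467 = 2.141.
Setting x·2.2 + (1 − x) = 2.141 and solving: x = (2.141 − 1)/(2.2 − 1) = 0.95.

0.95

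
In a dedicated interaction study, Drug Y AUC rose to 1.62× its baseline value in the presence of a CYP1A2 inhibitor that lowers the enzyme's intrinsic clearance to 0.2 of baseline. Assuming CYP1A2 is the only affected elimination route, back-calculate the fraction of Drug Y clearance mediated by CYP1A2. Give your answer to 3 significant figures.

0.478

Let x = fm,CYP1A2. Because AUC ∝ 1/CL, relative clearance fell to 1/1.62 = 0.6173.
Setting x·0.2 + (1 − x) = 0.6173 and solving: x = (0.6173 − 1)/(0.2 − 1) = 0.478.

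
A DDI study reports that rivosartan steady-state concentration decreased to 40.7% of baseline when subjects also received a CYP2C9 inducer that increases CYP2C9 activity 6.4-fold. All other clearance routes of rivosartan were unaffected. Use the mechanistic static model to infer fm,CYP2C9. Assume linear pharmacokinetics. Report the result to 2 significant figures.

0.27

Let x = fm,CYP2C9. Because steady-state concentration ∝ 1/CL, relative clearance rose to 1/0.407 = 2.457.
Only the CYP2C9 route changed, so 2.457 = x·6.4 + (1 − x), giving x = 0.27.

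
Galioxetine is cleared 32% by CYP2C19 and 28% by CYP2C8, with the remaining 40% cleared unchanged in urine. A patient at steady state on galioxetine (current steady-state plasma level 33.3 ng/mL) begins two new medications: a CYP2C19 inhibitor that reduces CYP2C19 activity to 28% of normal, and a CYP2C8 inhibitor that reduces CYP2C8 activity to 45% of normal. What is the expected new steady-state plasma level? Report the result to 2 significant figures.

54 ng/mL

The CYP2C19 pathway (32% of clearance) drops to 0.28× activity: 0.32 × 0.28 = 0.0896.
The CYP2C8 pathway (28% of clearance) drops to 0.45× activity: 0.28 × 0.45 = 0.126.
The remaining 40% of clearance is unaffected.
New clearance relative to baseline: 0.0896 + 0.126 + 0.4 = 0.6156.
Dividing the baseline by the relative clearance: 33.3 / 0.6156 = 54 ng/mL.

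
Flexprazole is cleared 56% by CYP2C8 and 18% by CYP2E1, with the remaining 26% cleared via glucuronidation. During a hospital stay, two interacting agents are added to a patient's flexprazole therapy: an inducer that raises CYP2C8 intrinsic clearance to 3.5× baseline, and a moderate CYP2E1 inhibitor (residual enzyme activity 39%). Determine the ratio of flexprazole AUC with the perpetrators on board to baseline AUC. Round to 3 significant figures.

0.437

The CYP2C8 pathway (56% of clearance) is boosted to 3.5× activity: 0.56 × 3.5 = 1.96.
The CYP2E1 pathway (18% of clearance) falls to 0.39× activity: 0.18 × 0.39 = 0.0702.
Non-CYP routes (26%) are unchanged.
Relative clearance = 1.96 + 0.0702 + 0.26 = 2.2902.
AUC ∝ 1/CL: fold-change = 1 / 2.2902 = 0.437.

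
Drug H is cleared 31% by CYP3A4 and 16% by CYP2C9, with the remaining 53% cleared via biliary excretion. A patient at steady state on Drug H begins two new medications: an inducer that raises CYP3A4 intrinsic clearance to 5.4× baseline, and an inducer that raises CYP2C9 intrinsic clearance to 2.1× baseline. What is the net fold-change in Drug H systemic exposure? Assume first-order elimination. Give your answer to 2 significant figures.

CYP3A4: 0.31 × 5.4 = 1.674
CYP2C9: 0.16 × 2.1 = 0.336
Other: 0.53 (unchanged)
CL_new/CL_old = 1.674 + 0.336 + 0.53 = 2.54.
Systemic exposure ∝ 1/CL: fold-change = 1 / 2.54 = 0.39.

0.39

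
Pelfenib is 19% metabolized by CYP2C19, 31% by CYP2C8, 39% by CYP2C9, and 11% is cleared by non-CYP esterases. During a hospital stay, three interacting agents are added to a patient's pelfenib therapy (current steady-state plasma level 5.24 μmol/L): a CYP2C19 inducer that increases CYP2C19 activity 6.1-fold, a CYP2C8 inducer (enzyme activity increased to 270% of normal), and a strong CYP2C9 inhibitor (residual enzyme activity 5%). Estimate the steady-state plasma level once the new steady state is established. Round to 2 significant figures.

2.5 μmol/L

The CYP2C19 pathway (19% of clearance) rises to 6.1× activity: 0.19 × 6.1 = 1.159.
The CYP2C8 pathway (31% of clearance) is boosted to 2.7× activity: 0.31 × 2.7 = 0.837.
The CYP2C9 pathway (39% of clearance) drops to 0.05× activity: 0.39 × 0.05 = 0.0195.
The remaining 11% of clearance is unaffected.
Relative clearance = 1.159 + 0.837 + 0.0195 + 0.11 = 2.1255.
Steady-state plasma level ∝ 1/CL: new value = 5.24 / 2.1255 = 2.5 μmol/L.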